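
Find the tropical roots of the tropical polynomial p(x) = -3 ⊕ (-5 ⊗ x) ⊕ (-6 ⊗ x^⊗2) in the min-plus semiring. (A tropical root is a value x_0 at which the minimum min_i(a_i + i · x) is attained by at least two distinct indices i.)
Roots: {1, 2}

Each tropical root is a break point of the lower envelope of the lines y = a_i + i · x (there are 3 lines, with slopes 0, 1, ..., 2). Only the lines that attain the minimum somewhere contribute to roots; other lines are dominated. Here the surviving (envelope) indices are i = 2, i = 1, i = 0.
Intersections between consecutive envelope lines give the roots: for adjacent envelope indices i < j the intersection is x = (a_i − a_j) / (j − i). Reading off the sorted break points: {1, 2}.
Verification: at each break x_0, at least two indices attain the minimum of min_i(a_i + i · x_0).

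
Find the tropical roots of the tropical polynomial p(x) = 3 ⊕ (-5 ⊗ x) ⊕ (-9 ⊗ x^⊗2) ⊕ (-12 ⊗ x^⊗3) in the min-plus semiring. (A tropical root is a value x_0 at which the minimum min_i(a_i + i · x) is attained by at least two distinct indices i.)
Roots: {3, 4, 8}

Each tropical root is a break point of the lower envelope of the lines y = a_i + i · x (there are 4 lines, with slopes 0, 1, ..., 3). Only the lines that attain the minimum somewhere contribute to roots; other lines are dominated. Here the surviving (envelope) indices are i = 3, i = 2, i = 1, i = 0.
Intersections between consecutive envelope lines give the roots: for adjacent envelope indices i < j the intersection is x = (a_i − a_j) / (j − i). Reading off the sorted break points: {3, 4, 8}.
Verification: at each break x_0, at least two indices attain the minimum of min_i(a_i + i · x_0).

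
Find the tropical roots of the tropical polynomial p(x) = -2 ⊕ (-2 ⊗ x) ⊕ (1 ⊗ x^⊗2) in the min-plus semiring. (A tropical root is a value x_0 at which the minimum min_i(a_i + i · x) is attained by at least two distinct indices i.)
Roots: {-3, 0}

Each tropical root is a break point of the lower envelope of the lines y = a_i + i · x (there are 3 lines, with slopes 0, 1, ..., 2). Only the lines that attain the minimum somewhere contribute to roots; other lines are dominated. Here the surviving (envelope) indices are i = 2, i = 1, i = 0.
Intersections between consecutive envelope lines give the roots: for adjacent envelope indices i < j the intersection is x = (a_i − a_j) / (j − i). Reading off the sorted break points: {-3, 0}.
Verification: at each break x_0, at least two indices attain the minimum of min_i(a_i + i · x_0).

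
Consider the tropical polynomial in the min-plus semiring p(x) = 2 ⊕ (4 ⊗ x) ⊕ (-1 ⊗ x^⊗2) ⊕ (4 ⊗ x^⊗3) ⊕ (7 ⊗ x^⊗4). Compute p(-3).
p(-3) = -7

A tropical monomial a ⊗ x^⊗i evaluates to a + i · x. Evaluating each term at x = -3:
  Term 0 contributes 2 + 0 · -3 = 2
  Term 1 contributes 4 + 1 · -3 = 1
  Term 2 contributes -1 + 2 · -3 = -7
  Term 3 contributes 4 + 3 · -3 = -5
  Term 4 contributes 7 + 4 · -3 = -5
p(-3) = ⊕ of these = min[2, 1, -7, -5, -5] = -7.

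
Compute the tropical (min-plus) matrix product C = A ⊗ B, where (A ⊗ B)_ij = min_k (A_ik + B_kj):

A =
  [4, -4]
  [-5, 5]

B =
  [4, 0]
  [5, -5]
A ⊗ B =
  [1, -9]
  [-1, -5]

Apply the min-plus product entry-by-entry:
  C[0][0] = min over k of (A[0][0] + B[0][0] = 4 + 4 = 8, A[0][1] + B[1][0] = -4 + 5 = 1) = 1 (attained at k = 1)
  C[0][1] = min over k of (A[0][0] + B[0][1] = 4 + 0 = 4, A[0][1] + B[1][1] = -4 + -5 = -9) = -9 (attained at k = 1)
  C[1][0] = min over k of (A[1][0] + B[0][0] = -5 + 4 = -1, A[1][1] + B[1][0] = 5 + 5 = 10) = -1 (attained at k = 0)
  C[1][1] = min over k of (A[1][0] + B[0][1] = -5 + 0 = -5, A[1][1] + B[1][1] = 5 + -5 = 0) = -5 (attained at k = 0)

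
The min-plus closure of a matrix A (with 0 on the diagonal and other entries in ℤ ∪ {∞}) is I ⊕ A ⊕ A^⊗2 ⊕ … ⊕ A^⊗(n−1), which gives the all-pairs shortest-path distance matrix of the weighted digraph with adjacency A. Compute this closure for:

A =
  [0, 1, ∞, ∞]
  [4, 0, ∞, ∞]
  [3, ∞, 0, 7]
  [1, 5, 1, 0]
Closure =
  [0, 1, ∞, ∞]
  [4, 0, ∞, ∞]
  [3, 4, 0, 7]
  [1, 2, 1, 0]

This is the Floyd-Warshall all-pairs shortest-path computation. For each intermediate vertex k = 0, 1, …, 3, update dist[i][j] ← min(dist[i][j], dist[i][k] + dist[k][j]). The final matrix gives, for each (i, j), the minimum total weight of any directed path from i to j (possibly empty when i = j).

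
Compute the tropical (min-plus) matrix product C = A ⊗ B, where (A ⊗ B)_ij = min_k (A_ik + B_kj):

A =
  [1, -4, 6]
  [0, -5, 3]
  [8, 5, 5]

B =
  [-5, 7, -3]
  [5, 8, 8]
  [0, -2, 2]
A ⊗ B =
  [-4, 4, -2]
  [-5, 1, -3]
  [3, 3, 5]

Apply the min-plus product entry-by-entry:
  C[0][0] = min over k of (A[0][0] + B[0][0] = 1 + -5 = -4, A[0][1] + B[1][0] = -4 + 5 = 1, A[0][2] + B[2][0] = 6 + 0 = 6) = -4 (attained at k = 0)
  C[0][1] = min over k of (A[0][0] + B[0][1] = 1 + 7 = 8, A[0][1] + B[1][1] = -4 + 8 = 4, A[0][2] + B[2][1] = 6 + -2 = 4) = 4 (attained at k = 1)
  C[0][2] = min over k of (A[0][0] + B[0][2] = 1 + -3 = -2, A[0][1] + B[1][2] = -4 + 8 = 4, A[0][2] + B[2][2] = 6 + 2 = 8) = -2 (attained at k = 0)
  C[1][0] = min over k of (A[1][0] + B[0][0] = 0 + -5 = -5, A[1][1] + B[1][0] = -5 + 5 = 0, A[1][2] + B[2][0] = 3 + 0 = 3) = -5 (attained at k = 0)
  C[1][1] = min over k of (A[1][0] + B[0][1] = 0 + 7 = 7, A[1][1] + B[1][1] = -5 + 8 = 3, A[1][2] + B[2][1] = 3 + -2 = 1) = 1 (attained at k = 2)
  C[1][2] = min over k of (A[1][0] + B[0][2] = 0 + -3 = -3, A[1][1] + B[1][2] = -5 + 8 = 3, A[1][2] + B[2][2] = 3 + 2 = 5) = -3 (attained at k = 0)
  C[2][0] = min over k of (A[2][0] + B[0][0] = 8 + -5 = 3, A[2][1] + B[1][0] = 5 + 5 = 10, A[2][2] + B[2][0] = 5 + 0 = 5) = 3 (attained at k = 0)
  C[2][1] = min over k of (A[2][0] + B[0][1] = 8 + 7 = 15, A[2][1] + B[1][1] = 5 + 8 = 13, A[2][2] + B[2][1] = 5 + -2 = 3) = 3 (attained at k = 2)
  C[2][2] = min over k of (A[2][0] + B[0][2] = 8 + -3 = 5, A[2][1] + B[1][2] = 5 + 8 = 13, A[2][2] + B[2][2] = 5 + 2 = 7) = 5 (attained at k = 0)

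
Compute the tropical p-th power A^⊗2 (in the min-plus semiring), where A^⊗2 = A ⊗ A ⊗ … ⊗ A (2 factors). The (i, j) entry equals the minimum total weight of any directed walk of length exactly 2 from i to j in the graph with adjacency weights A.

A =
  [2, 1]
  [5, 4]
A^⊗2 =
  [4, 3]
  [7, 6]

Each entry (A^⊗2)_ij equals the minimum over all length-2 walks i = v_0 → v_1 → … → v_2 = j of Σ_t A[v_t][v_{t+1}]. For example, for (i, j) = (0, 1) we minimise over 2 possible intermediate vertex sequences; the minimum is 3, attained along the walk 0 → 0 → 1.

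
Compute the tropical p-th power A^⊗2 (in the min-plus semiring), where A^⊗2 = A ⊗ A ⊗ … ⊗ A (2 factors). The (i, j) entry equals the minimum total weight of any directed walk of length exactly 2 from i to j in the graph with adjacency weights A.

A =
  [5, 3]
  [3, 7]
A^⊗2 =
  [6, 8]
  [8, 6]

Each entry (A^⊗2)_ij equals the minimum over all length-2 walks i = v_0 → v_1 → … → v_2 = j of Σ_t A[v_t][v_{t+1}]. For example, for (i, j) = (0, 1) we minimise over 2 possible intermediate vertex sequences; the minimum is 8, attained along the walk 0 → 0 → 1.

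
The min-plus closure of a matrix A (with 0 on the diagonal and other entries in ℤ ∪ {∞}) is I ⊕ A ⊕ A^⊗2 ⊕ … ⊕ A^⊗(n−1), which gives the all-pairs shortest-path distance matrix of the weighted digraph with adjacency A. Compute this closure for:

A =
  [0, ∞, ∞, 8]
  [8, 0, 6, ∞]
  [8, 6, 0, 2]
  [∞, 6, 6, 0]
Closure =
  [0, 14, 14, 8]
  [8, 0, 6, 8]
  [8, 6, 0, 2]
  [14, 6, 6, 0]

This is the Floyd-Warshall all-pairs shortest-path computation. For each intermediate vertex k = 0, 1, …, 3, update dist[i][j] ← min(dist[i][j], dist[i][k] + dist[k][j]). The final matrix gives, for each (i, j), the minimum total weight of any directed path from i to j (possibly empty when i = j).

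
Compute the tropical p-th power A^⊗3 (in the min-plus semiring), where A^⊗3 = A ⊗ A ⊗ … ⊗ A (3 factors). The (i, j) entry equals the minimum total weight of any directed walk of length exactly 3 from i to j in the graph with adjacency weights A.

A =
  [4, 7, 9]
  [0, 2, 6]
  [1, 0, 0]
A^⊗3 =
  [9, 9, 9]
  [4, 6, 6]
  [0, 0, 0]

Each entry (A^⊗3)_ij equals the minimum over all length-3 walks i = v_0 → v_1 → … → v_3 = j of Σ_t A[v_t][v_{t+1}]. For example, for (i, j) = (0, 2) we minimise over 9 possible intermediate vertex sequences; the minimum is 9, attained along the walk 0 → 2 → 2 → 2.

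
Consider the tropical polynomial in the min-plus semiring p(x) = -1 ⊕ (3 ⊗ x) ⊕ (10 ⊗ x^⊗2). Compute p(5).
p(5) = -1

A tropical monomial a ⊗ x^⊗i evaluates to a + i · x. Evaluating each term at x = 5:
  Term 0 contributes -1 + 0 · 5 = -1
  Term 1 contributes 3 + 1 · 5 = 8
  Term 2 contributes 10 + 2 · 5 = 20
p(5) = ⊕ of these = min[-1, 8, 20] = -1.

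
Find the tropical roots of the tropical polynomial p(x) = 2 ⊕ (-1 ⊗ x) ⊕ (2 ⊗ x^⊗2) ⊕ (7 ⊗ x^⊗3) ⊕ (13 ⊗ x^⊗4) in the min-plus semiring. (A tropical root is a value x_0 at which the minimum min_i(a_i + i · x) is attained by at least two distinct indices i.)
Roots: {-6, -5, -3, 3}

Each tropical root is a break point of the lower envelope of the lines y = a_i + i · x (there are 5 lines, with slopes 0, 1, ..., 4). Only the lines that attain the minimum somewhere contribute to roots; other lines are dominated. Here the surviving (envelope) indices are i = 4, i = 3, i = 2, i = 1, i = 0.
Intersections between consecutive envelope lines give the roots: for adjacent envelope indices i < j the intersection is x = (a_i − a_j) / (j − i). Reading off the sorted break points: {-6, -5, -3, 3}.
Verification: at each break x_0, at least two indices attain the minimum of min_i(a_i + i · x_0).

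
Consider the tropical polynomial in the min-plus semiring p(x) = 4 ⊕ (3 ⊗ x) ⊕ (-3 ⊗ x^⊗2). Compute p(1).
p(1) = -1

A tropical monomial a ⊗ x^⊗i evaluates to a + i · x. Evaluating each term at x = 1:
  Term 0 contributes 4 + 0 · 1 = 4
  Term 1 contributes 3 + 1 · 1 = 4
  Term 2 contributes -3 + 2 · 1 = -1
p(1) = ⊕ of these = min[4, 4, -1] = -1.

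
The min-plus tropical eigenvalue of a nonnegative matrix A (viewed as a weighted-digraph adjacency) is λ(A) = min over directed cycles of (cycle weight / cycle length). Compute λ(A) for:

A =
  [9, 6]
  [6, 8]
λ(A) = 6

Enumerate directed cycles and compute their means (weight / length). Sample:
  cycle 0 → 0: weight = 9, length = 1, mean = 9/1 ≈ 9.000
  cycle 1 → 1: weight = 8, length = 1, mean = 8/1 ≈ 8.000
  cycle 0 → 1 → 0: weight = 12, length = 2, mean = 12/2 ≈ 6.000
  cycle 1 → 0 → 1: weight = 12, length = 2, mean = 12/2 ≈ 6.000
Minimum mean = 6.000, attained e.g. along the cycle 0 → 1 → 0 with weight 12 and length 2. So λ(A) = 12/2 = 6.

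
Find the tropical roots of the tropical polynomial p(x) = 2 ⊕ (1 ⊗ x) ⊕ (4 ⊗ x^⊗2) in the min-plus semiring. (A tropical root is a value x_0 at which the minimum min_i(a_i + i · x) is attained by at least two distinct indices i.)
Roots: {-3, 1}

Each tropical root is a break point of the lower envelope of the lines y = a_i + i · x (there are 3 lines, with slopes 0, 1, ..., 2). Only the lines that attain the minimum somewhere contribute to roots; other lines are dominated. Here the surviving (envelope) indices are i = 2, i = 1, i = 0.
Intersections between consecutive envelope lines give the roots: for adjacent envelope indices i < j the intersection is x = (a_i − a_j) / (j − i). Reading off the sorted break points: {-3, 1}.
Verification: at each break x_0, at least two indices attain the minimum of min_i(a_i + i · x_0).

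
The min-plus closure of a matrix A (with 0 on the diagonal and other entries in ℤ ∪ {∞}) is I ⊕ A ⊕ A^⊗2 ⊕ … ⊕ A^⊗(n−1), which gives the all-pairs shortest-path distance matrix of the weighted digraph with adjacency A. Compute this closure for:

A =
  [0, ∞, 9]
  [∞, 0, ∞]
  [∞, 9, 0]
Closure =
  [0, 18, 9]
  [∞, 0, ∞]
  [∞, 9, 0]

This is the Floyd-Warshall all-pairs shortest-path computation. For each intermediate vertex k = 0, 1, …, 2, update dist[i][j] ← min(dist[i][j], dist[i][k] + dist[k][j]). The final matrix gives, for each (i, j), the minimum total weight of any directed path from i to j (possibly empty when i = j).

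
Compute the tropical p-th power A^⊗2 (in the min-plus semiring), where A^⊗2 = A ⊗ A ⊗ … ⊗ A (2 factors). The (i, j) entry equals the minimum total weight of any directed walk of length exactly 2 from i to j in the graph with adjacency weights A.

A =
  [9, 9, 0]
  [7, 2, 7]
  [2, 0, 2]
A^⊗2 =
  [2, 0, 2]
  [9, 4, 7]
  [4, 2, 2]

Each entry (A^⊗2)_ij equals the minimum over all length-2 walks i = v_0 → v_1 → … → v_2 = j of Σ_t A[v_t][v_{t+1}]. For example, for (i, j) = (0, 2) we minimise over 3 possible intermediate vertex sequences; the minimum is 2, attained along the walk 0 → 2 → 2.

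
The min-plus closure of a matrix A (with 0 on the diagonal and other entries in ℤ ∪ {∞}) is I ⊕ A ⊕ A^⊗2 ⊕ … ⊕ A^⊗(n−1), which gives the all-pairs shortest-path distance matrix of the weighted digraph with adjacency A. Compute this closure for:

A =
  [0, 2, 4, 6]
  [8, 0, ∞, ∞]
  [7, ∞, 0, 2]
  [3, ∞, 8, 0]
Closure =
  [0, 2, 4, 6]
  [8, 0, 12, 14]
  [5, 7, 0, 2]
  [3, 5, 7, 0]

This is the Floyd-Warshall all-pairs shortest-path computation. For each intermediate vertex k = 0, 1, …, 3, update dist[i][j] ← min(dist[i][j], dist[i][k] + dist[k][j]). The final matrix gives, for each (i, j), the minimum total weight of any directed path from i to j (possibly empty when i = j).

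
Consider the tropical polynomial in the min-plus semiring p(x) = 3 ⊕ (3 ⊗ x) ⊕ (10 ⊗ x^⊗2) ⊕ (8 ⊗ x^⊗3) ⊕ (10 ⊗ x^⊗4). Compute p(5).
p(5) = 3

A tropical monomial a ⊗ x^⊗i evaluates to a + i · x. Evaluating each term at x = 5:
  Term 0 contributes 3 + 0 · 5 = 3
  Term 1 contributes 3 + 1 · 5 = 8
  Term 2 contributes 10 + 2 · 5 = 20
  Term 3 contributes 8 + 3 · 5 = 23
  Term 4 contributes 10 + 4 · 5 = 30
p(5) = ⊕ of these = min[3, 8, 20, 23, 30] = 3.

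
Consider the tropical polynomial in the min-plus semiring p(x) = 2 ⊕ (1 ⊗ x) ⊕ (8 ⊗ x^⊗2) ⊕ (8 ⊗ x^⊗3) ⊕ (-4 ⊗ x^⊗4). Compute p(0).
p(0) = -4

A tropical monomial a ⊗ x^⊗i evaluates to a + i · x. Evaluating each term at x = 0:
  Term 0 contributes 2 + 0 · 0 = 2
  Term 1 contributes 1 + 1 · 0 = 1
  Term 2 contributes 8 + 2 · 0 = 8
  Term 3 contributes 8 + 3 · 0 = 8
  Term 4 contributes -4 + 4 · 0 = -4
p(0) = ⊕ of these = min[2, 1, 8, 8, -4] = -4.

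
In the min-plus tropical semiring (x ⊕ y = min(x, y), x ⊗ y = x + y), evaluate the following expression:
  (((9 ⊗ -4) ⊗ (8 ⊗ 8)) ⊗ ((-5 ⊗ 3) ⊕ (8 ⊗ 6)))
(((9 ⊗ -4) ⊗ (8 ⊗ 8)) ⊗ ((-5 ⊗ 3) ⊕ (8 ⊗ 6))) = 19

Expand innermost to outermost. Recall ⊕ takes the minimum of its arguments and ⊗ takes their sum. Working out the expression (((9 ⊗ -4) ⊗ (8 ⊗ 8)) ⊗ ((-5 ⊗ 3) ⊕ (8 ⊗ 6))) gives 19.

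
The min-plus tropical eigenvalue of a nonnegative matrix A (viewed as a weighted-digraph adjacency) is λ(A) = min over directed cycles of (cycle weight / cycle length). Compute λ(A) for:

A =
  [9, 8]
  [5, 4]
λ(A) = 4

Enumerate directed cycles and compute their means (weight / length). Sample:
  cycle 0 → 0: weight = 9, length = 1, mean = 9/1 ≈ 9.000
  cycle 1 → 1: weight = 4, length = 1, mean = 4/1 ≈ 4.000
  cycle 0 → 1 → 0: weight = 13, length = 2, mean = 13/2 ≈ 6.500
  cycle 1 → 0 → 1: weight = 13, length = 2, mean = 13/2 ≈ 6.500
Minimum mean = 4.000, attained e.g. along the cycle 1 → 1 with weight 4 and length 1. So λ(A) = 4/1 = 4.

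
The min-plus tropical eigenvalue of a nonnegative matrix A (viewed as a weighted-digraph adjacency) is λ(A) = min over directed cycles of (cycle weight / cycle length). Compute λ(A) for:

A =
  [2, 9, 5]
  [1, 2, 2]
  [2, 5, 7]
λ(A) = 2

Enumerate directed cycles and compute their means (weight / length). Sample:
  cycle 0 → 0: weight = 2, length = 1, mean = 2/1 ≈ 2.000
  cycle 1 → 1: weight = 2, length = 1, mean = 2/1 ≈ 2.000
  cycle 2 → 2: weight = 7, length = 1, mean = 7/1 ≈ 7.000
  cycle 0 → 1 → 0: weight = 10, length = 2, mean = 10/2 ≈ 5.000
  cycle 0 → 2 → 0: weight = 7, length = 2, mean = 7/2 ≈ 3.500
  cycle 1 → 0 → 1: weight = 10, length = 2, mean = 10/2 ≈ 5.000
Minimum mean = 2.000, attained e.g. along the cycle 0 → 0 with weight 2 and length 1. So λ(A) = 2/1 = 2.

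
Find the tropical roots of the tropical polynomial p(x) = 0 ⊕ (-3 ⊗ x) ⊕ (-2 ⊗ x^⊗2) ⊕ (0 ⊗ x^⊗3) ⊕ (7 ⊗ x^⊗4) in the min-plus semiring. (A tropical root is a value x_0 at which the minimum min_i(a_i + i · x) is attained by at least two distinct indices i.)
Roots: {-7, -2, -1, 3}

Each tropical root is a break point of the lower envelope of the lines y = a_i + i · x (there are 5 lines, with slopes 0, 1, ..., 4). Only the lines that attain the minimum somewhere contribute to roots; other lines are dominated. Here the surviving (envelope) indices are i = 4, i = 3, i = 2, i = 1, i = 0.
Intersections between consecutive envelope lines give the roots: for adjacent envelope indices i < j the intersection is x = (a_i − a_j) / (j − i). Reading off the sorted break points: {-7, -2, -1, 3}.
Verification: at each break x_0, at least two indices attain the minimum of min_i(a_i + i · x_0).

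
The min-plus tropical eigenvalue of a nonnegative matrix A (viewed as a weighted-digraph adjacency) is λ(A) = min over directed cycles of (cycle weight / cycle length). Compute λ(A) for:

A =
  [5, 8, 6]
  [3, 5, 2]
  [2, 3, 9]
λ(A) = 5/2

Enumerate directed cycles and compute their means (weight / length). Sample:
  cycle 0 → 0: weight = 5, length = 1, mean = 5/1 ≈ 5.000
  cycle 1 → 1: weight = 5, length = 1, mean = 5/1 ≈ 5.000
  cycle 2 → 2: weight = 9, length = 1, mean = 9/1 ≈ 9.000
  cycle 0 → 1 → 0: weight = 11, length = 2, mean = 11/2 ≈ 5.500
  cycle 0 → 2 → 0: weight = 8, length = 2, mean = 8/2 ≈ 4.000
  cycle 1 → 0 → 1: weight = 11, length = 2, mean = 11/2 ≈ 5.500
Minimum mean = 2.500, attained e.g. along the cycle 1 → 2 → 1 with weight 5 and length 2. So λ(A) = 5/2 = 5/2.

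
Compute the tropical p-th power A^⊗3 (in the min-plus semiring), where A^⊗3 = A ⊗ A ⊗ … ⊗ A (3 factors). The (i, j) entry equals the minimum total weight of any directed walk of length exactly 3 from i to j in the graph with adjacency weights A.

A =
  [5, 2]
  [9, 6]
A^⊗3 =
  [15, 12]
  [19, 16]

Each entry (A^⊗3)_ij equals the minimum over all length-3 walks i = v_0 → v_1 → … → v_3 = j of Σ_t A[v_t][v_{t+1}]. For example, for (i, j) = (0, 1) we minimise over 4 possible intermediate vertex sequences; the minimum is 12, attained along the walk 0 → 0 → 0 → 1.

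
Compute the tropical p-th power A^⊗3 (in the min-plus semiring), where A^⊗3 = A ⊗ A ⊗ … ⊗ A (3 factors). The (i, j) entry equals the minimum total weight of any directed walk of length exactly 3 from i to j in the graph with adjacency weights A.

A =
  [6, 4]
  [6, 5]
A^⊗3 =
  [15, 14]
  [16, 15]

Each entry (A^⊗3)_ij equals the minimum over all length-3 walks i = v_0 → v_1 → … → v_3 = j of Σ_t A[v_t][v_{t+1}]. For example, for (i, j) = (0, 1) we minimise over 4 possible intermediate vertex sequences; the minimum is 14, attained along the walk 0 → 1 → 0 → 1.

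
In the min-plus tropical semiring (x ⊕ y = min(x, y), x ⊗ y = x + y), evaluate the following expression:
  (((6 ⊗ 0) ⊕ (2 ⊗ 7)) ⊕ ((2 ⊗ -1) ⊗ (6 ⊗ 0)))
(((6 ⊗ 0) ⊕ (2 ⊗ 7)) ⊕ ((2 ⊗ -1) ⊗ (6 ⊗ 0))) = 6

Expand innermost to outermost. Recall ⊕ takes the minimum of its arguments and ⊗ takes their sum. Working out the expression (((6 ⊗ 0) ⊕ (2 ⊗ 7)) ⊕ ((2 ⊗ -1) ⊗ (6 ⊗ 0))) gives 6.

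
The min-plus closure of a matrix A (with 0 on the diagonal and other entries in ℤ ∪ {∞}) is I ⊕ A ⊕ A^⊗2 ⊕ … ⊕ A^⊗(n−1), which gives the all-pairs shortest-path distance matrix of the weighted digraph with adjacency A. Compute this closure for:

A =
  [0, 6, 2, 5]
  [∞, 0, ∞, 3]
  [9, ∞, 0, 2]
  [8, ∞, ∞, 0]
Closure =
  [0, 6, 2, 4]
  [11, 0, 13, 3]
  [9, 15, 0, 2]
  [8, 14, 10, 0]

This is the Floyd-Warshall all-pairs shortest-path computation. For each intermediate vertex k = 0, 1, …, 3, update dist[i][j] ← min(dist[i][j], dist[i][k] + dist[k][j]). The final matrix gives, for each (i, j), the minimum total weight of any directed path from i to j (possibly empty when i = j).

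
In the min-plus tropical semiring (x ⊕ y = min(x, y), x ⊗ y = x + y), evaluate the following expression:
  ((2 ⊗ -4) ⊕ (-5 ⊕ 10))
((2 ⊗ -4) ⊕ (-5 ⊕ 10)) = -5

Expand innermost to outermost. Recall ⊕ takes the minimum of its arguments and ⊗ takes their sum. Working out the expression ((2 ⊗ -4) ⊕ (-5 ⊕ 10)) gives -5.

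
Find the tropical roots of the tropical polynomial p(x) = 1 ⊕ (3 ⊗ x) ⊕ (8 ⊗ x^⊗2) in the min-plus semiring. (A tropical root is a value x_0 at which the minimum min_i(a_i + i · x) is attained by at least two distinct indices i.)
Roots: {-5, -2}

Each tropical root is a break point of the lower envelope of the lines y = a_i + i · x (there are 3 lines, with slopes 0, 1, ..., 2). Only the lines that attain the minimum somewhere contribute to roots; other lines are dominated. Here the surviving (envelope) indices are i = 2, i = 1, i = 0.
Intersections between consecutive envelope lines give the roots: for adjacent envelope indices i < j the intersection is x = (a_i − a_j) / (j − i). Reading off the sorted break points: {-5, -2}.
Verification: at each break x_0, at least two indices attain the minimum of min_i(a_i + i · x_0).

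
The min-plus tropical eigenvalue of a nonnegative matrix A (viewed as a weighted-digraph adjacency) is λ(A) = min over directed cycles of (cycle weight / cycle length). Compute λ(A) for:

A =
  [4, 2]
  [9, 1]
λ(A) = 1

Enumerate directed cycles and compute their means (weight / length). Sample:
  cycle 0 → 0: weight = 4, length = 1, mean = 4/1 ≈ 4.000
  cycle 1 → 1: weight = 1, length = 1, mean = 1/1 ≈ 1.000
  cycle 0 → 1 → 0: weight = 11, length = 2, mean = 11/2 ≈ 5.500
  cycle 1 → 0 → 1: weight = 11, length = 2, mean = 11/2 ≈ 5.500
Minimum mean = 1.000, attained e.g. along the cycle 1 → 1 with weight 1 and length 1. So λ(A) = 1/1 = 1.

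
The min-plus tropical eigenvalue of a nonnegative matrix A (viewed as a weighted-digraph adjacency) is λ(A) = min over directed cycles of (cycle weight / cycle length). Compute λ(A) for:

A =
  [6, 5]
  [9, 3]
λ(A) = 3

Enumerate directed cycles and compute their means (weight / length). Sample:
  cycle 0 → 0: weight = 6, length = 1, mean = 6/1 ≈ 6.000
  cycle 1 → 1: weight = 3, length = 1, mean = 3/1 ≈ 3.000
  cycle 0 → 1 → 0: weight = 14, length = 2, mean = 14/2 ≈ 7.000
  cycle 1 → 0 → 1: weight = 14, length = 2, mean = 14/2 ≈ 7.000
Minimum mean = 3.000, attained e.g. along the cycle 1 → 1 with weight 3 and length 1. So λ(A) = 3/1 = 3.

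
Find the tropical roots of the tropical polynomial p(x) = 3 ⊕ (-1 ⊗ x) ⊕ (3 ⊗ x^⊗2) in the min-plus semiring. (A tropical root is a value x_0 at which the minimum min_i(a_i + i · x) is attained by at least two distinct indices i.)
Roots: {-4, 4}

Each tropical root is a break point of the lower envelope of the lines y = a_i + i · x (there are 3 lines, with slopes 0, 1, ..., 2). Only the lines that attain the minimum somewhere contribute to roots; other lines are dominated. Here the surviving (envelope) indices are i = 2, i = 1, i = 0.
Intersections between consecutive envelope lines give the roots: for adjacent envelope indices i < j the intersection is x = (a_i − a_j) / (j − i). Reading off the sorted break points: {-4, 4}.
Verification: at each break x_0, at least two indices attain the minimum of min_i(a_i + i · x_0).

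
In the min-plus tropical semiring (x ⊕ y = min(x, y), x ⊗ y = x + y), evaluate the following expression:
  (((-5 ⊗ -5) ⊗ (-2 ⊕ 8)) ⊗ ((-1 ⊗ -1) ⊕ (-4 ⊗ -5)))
(((-5 ⊗ -5) ⊗ (-2 ⊕ 8)) ⊗ ((-1 ⊗ -1) ⊕ (-4 ⊗ -5))) = -21

Expand innermost to outermost. Recall ⊕ takes the minimum of its arguments and ⊗ takes their sum. Working out the expression (((-5 ⊗ -5) ⊗ (-2 ⊕ 8)) ⊗ ((-1 ⊗ -1) ⊕ (-4 ⊗ -5))) gives -21.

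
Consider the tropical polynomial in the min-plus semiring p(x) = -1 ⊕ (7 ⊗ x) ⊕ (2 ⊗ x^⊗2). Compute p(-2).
p(-2) = -2

A tropical monomial a ⊗ x^⊗i evaluates to a + i · x. Evaluating each term at x = -2:
  Term 0 contributes -1 + 0 · -2 = -1
  Term 1 contributes 7 + 1 · -2 = 5
  Term 2 contributes 2 + 2 · -2 = -2
p(-2) = ⊕ of these = min[-1, 5, -2] = -2.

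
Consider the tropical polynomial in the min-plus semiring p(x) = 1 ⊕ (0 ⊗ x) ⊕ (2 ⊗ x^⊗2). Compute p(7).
p(7) = 1

A tropical monomial a ⊗ x^⊗i evaluates to a + i · x. Evaluating each term at x = 7:
  Term 0 contributes 1 + 0 · 7 = 1
  Term 1 contributes 0 + 1 · 7 = 7
  Term 2 contributes 2 + 2 · 7 = 16
p(7) = ⊕ of these = min[1, 7, 16] = 1.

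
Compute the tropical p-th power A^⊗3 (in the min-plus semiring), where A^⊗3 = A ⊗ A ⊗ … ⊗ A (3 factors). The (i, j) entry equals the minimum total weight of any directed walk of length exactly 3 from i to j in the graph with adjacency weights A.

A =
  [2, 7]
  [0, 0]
A^⊗3 =
  [6, 7]
  [0, 0]

Each entry (A^⊗3)_ij equals the minimum over all length-3 walks i = v_0 → v_1 → … → v_3 = j of Σ_t A[v_t][v_{t+1}]. For example, for (i, j) = (0, 1) we minimise over 4 possible intermediate vertex sequences; the minimum is 7, attained along the walk 0 → 1 → 1 → 1.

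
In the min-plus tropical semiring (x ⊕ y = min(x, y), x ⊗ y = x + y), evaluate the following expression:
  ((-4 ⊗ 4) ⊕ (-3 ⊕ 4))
((-4 ⊗ 4) ⊕ (-3 ⊕ 4)) = -3

Expand innermost to outermost. Recall ⊕ takes the minimum of its arguments and ⊗ takes their sum. Working out the expression ((-4 ⊗ 4) ⊕ (-3 ⊕ 4)) gives -3.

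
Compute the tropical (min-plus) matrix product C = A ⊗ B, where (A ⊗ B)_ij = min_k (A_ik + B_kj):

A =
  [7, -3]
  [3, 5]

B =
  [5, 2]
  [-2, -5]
A ⊗ B =
  [-5, -8]
  [3, 0]

Apply the min-plus product entry-by-entry:
  C[0][0] = min over k of (A[0][0] + B[0][0] = 7 + 5 = 12, A[0][1] + B[1][0] = -3 + -2 = -5) = -5 (attained at k = 1)
  C[0][1] = min over k of (A[0][0] + B[0][1] = 7 + 2 = 9, A[0][1] + B[1][1] = -3 + -5 = -8) = -8 (attained at k = 1)
  C[1][0] = min over k of (A[1][0] + B[0][0] = 3 + 5 = 8, A[1][1] + B[1][0] = 5 + -2 = 3) = 3 (attained at k = 1)
  C[1][1] = min over k of (A[1][0] + B[0][1] = 3 + 2 = 5, A[1][1] + B[1][1] = 5 + -5 = 0) = 0 (attained at k = 1)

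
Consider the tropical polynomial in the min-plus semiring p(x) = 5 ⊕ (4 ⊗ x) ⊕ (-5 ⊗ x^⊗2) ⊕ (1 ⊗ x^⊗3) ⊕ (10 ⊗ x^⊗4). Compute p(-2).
p(-2) = -9

A tropical monomial a ⊗ x^⊗i evaluates to a + i · x. Evaluating each term at x = -2:
  Term 0 contributes 5 + 0 · -2 = 5
  Term 1 contributes 4 + 1 · -2 = 2
  Term 2 contributes -5 + 2 · -2 = -9
  Term 3 contributes 1 + 3 · -2 = -5
  Term 4 contributes 10 + 4 · -2 = 2
p(-2) = ⊕ of these = min[5, 2, -9, -5, 2] = -9.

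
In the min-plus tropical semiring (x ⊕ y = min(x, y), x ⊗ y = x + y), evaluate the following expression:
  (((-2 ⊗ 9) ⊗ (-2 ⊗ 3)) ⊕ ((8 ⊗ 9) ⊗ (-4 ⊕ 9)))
(((-2 ⊗ 9) ⊗ (-2 ⊗ 3)) ⊕ ((8 ⊗ 9) ⊗ (-4 ⊕ 9))) = 8

Expand innermost to outermost. Recall ⊕ takes the minimum of its arguments and ⊗ takes their sum. Working out the expression (((-2 ⊗ 9) ⊗ (-2 ⊗ 3)) ⊕ ((8 ⊗ 9) ⊗ (-4 ⊕ 9))) gives 8.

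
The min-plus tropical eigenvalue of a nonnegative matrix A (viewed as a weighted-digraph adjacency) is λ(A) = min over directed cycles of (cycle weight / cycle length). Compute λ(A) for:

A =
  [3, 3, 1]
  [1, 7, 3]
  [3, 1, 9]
λ(A) = 1

Enumerate directed cycles and compute their means (weight / length). Sample:
  cycle 0 → 0: weight = 3, length = 1, mean = 3/1 ≈ 3.000
  cycle 1 → 1: weight = 7, length = 1, mean = 7/1 ≈ 7.000
  cycle 2 → 2: weight = 9, length = 1, mean = 9/1 ≈ 9.000
  cycle 0 → 1 → 0: weight = 4, length = 2, mean = 4/2 ≈ 2.000
  cycle 0 → 2 → 0: weight = 4, length = 2, mean = 4/2 ≈ 2.000
  cycle 1 → 0 → 1: weight = 4, length = 2, mean = 4/2 ≈ 2.000
Minimum mean = 1.000, attained e.g. along the cycle 0 → 2 → 1 → 0 with weight 3 and length 3. So λ(A) = 3/3 = 1.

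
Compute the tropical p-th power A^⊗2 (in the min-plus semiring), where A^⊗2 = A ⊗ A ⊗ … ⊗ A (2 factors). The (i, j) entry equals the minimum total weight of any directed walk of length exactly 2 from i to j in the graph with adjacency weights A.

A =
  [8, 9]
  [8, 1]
A^⊗2 =
  [16, 10]
  [9, 2]

Each entry (A^⊗2)_ij equals the minimum over all length-2 walks i = v_0 → v_1 → … → v_2 = j of Σ_t A[v_t][v_{t+1}]. For example, for (i, j) = (0, 1) we minimise over 2 possible intermediate vertex sequences; the minimum is 10, attained along the walk 0 → 1 → 1.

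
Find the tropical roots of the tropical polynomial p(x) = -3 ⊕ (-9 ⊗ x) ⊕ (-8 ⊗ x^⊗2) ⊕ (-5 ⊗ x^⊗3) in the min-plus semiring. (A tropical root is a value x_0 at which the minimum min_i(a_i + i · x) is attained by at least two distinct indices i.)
Roots: {-3, -1, 6}

Each tropical root is a break point of the lower envelope of the lines y = a_i + i · x (there are 4 lines, with slopes 0, 1, ..., 3). Only the lines that attain the minimum somewhere contribute to roots; other lines are dominated. Here the surviving (envelope) indices are i = 3, i = 2, i = 1, i = 0.
Intersections between consecutive envelope lines give the roots: for adjacent envelope indices i < j the intersection is x = (a_i − a_j) / (j − i). Reading off the sorted break points: {-3, -1, 6}.
Verification: at each break x_0, at least two indices attain the minimum of min_i(a_i + i · x_0).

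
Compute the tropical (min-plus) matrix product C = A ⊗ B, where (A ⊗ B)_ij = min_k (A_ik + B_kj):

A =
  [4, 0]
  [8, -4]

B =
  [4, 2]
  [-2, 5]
A ⊗ B =
  [-2, 5]
  [-6, 1]

Apply the min-plus product entry-by-entry:
  C[0][0] = min over k of (A[0][0] + B[0][0] = 4 + 4 = 8, A[0][1] + B[1][0] = 0 + -2 = -2) = -2 (attained at k = 1)
  C[0][1] = min over k of (A[0][0] + B[0][1] = 4 + 2 = 6, A[0][1] + B[1][1] = 0 + 5 = 5) = 5 (attained at k = 1)
  C[1][0] = min over k of (A[1][0] + B[0][0] = 8 + 4 = 12, A[1][1] + B[1][0] = -4 + -2 = -6) = -6 (attained at k = 1)
  C[1][1] = min over k of (A[1][0] + B[0][1] = 8 + 2 = 10, A[1][1] + B[1][1] = -4 + 5 = 1) = 1 (attained at k = 1)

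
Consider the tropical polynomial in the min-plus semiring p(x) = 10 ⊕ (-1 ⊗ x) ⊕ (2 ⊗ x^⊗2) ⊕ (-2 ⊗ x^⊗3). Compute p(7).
p(7) = 6

A tropical monomial a ⊗ x^⊗i evaluates to a + i · x. Evaluating each term at x = 7:
  Term 0 contributes 10 + 0 · 7 = 10
  Term 1 contributes -1 + 1 · 7 = 6
  Term 2 contributes 2 + 2 · 7 = 16
  Term 3 contributes -2 + 3 · 7 = 19
p(7) = ⊕ of these = min[10, 6, 16, 19] = 6.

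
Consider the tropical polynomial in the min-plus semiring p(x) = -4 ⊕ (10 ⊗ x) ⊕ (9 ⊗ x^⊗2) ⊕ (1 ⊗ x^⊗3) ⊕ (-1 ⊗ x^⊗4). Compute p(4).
p(4) = -4

A tropical monomial a ⊗ x^⊗i evaluates to a + i · x. Evaluating each term at x = 4:
  Term 0 contributes -4 + 0 · 4 = -4
  Term 1 contributes 10 + 1 · 4 = 14
  Term 2 contributes 9 + 2 · 4 = 17
  Term 3 contributes 1 + 3 · 4 = 13
  Term 4 contributes -1 + 4 · 4 = 15
p(4) = ⊕ of these = min[-4, 14, 17, 13, 15] = -4.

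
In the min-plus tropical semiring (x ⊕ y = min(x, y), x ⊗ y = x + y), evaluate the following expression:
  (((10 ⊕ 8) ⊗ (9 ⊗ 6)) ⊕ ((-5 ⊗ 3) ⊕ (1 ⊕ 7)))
(((10 ⊕ 8) ⊗ (9 ⊗ 6)) ⊕ ((-5 ⊗ 3) ⊕ (1 ⊕ 7))) = -2

Expand innermost to outermost. Recall ⊕ takes the minimum of its arguments and ⊗ takes their sum. Working out the expression (((10 ⊕ 8) ⊗ (9 ⊗ 6)) ⊕ ((-5 ⊗ 3) ⊕ (1 ⊕ 7))) gives -2.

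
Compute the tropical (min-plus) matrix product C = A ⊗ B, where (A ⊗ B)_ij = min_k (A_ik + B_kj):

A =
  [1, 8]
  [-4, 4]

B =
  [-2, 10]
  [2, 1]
A ⊗ B =
  [-1, 9]
  [-6, 5]

Apply the min-plus product entry-by-entry:
  C[0][0] = min over k of (A[0][0] + B[0][0] = 1 + -2 = -1, A[0][1] + B[1][0] = 8 + 2 = 10) = -1 (attained at k = 0)
  C[0][1] = min over k of (A[0][0] + B[0][1] = 1 + 10 = 11, A[0][1] + B[1][1] = 8 + 1 = 9) = 9 (attained at k = 1)
  C[1][0] = min over k of (A[1][0] + B[0][0] = -4 + -2 = -6, A[1][1] + B[1][0] = 4 + 2 = 6) = -6 (attained at k = 0)
  C[1][1] = min over k of (A[1][0] + B[0][1] = -4 + 10 = 6, A[1][1] + B[1][1] = 4 + 1 = 5) = 5 (attained at k = 1)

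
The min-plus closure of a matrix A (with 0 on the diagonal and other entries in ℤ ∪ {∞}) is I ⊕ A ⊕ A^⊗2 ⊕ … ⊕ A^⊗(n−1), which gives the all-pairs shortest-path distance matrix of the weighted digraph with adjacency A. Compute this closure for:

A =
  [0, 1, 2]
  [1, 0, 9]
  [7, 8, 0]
Closure =
  [0, 1, 2]
  [1, 0, 3]
  [7, 8, 0]

This is the Floyd-Warshall all-pairs shortest-path computation. For each intermediate vertex k = 0, 1, …, 2, update dist[i][j] ← min(dist[i][j], dist[i][k] + dist[k][j]). The final matrix gives, for each (i, j), the minimum total weight of any directed path from i to j (possibly empty when i = j).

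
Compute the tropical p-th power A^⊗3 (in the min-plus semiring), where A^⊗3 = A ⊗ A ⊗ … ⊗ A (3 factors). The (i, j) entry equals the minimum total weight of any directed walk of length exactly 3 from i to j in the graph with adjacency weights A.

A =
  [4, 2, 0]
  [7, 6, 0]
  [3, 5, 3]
A^⊗3 =
  [5, 5, 3]
  [6, 5, 3]
  [6, 8, 5]

Each entry (A^⊗3)_ij equals the minimum over all length-3 walks i = v_0 → v_1 → … → v_3 = j of Σ_t A[v_t][v_{t+1}]. For example, for (i, j) = (0, 2) we minimise over 9 possible intermediate vertex sequences; the minimum is 3, attained along the walk 0 → 2 → 0 → 2.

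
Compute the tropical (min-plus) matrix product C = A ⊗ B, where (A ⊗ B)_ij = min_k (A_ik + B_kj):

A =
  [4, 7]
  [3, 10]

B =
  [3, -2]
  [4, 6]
A ⊗ B =
  [7, 2]
  [6, 1]

Apply the min-plus product entry-by-entry:
  C[0][0] = min over k of (A[0][0] + B[0][0] = 4 + 3 = 7, A[0][1] + B[1][0] = 7 + 4 = 11) = 7 (attained at k = 0)
  C[0][1] = min over k of (A[0][0] + B[0][1] = 4 + -2 = 2, A[0][1] + B[1][1] = 7 + 6 = 13) = 2 (attained at k = 0)
  C[1][0] = min over k of (A[1][0] + B[0][0] = 3 + 3 = 6, A[1][1] + B[1][0] = 10 + 4 = 14) = 6 (attained at k = 0)
  C[1][1] = min over k of (A[1][0] + B[0][1] = 3 + -2 = 1, A[1][1] + B[1][1] = 10 + 6 = 16) = 1 (attained at k = 0)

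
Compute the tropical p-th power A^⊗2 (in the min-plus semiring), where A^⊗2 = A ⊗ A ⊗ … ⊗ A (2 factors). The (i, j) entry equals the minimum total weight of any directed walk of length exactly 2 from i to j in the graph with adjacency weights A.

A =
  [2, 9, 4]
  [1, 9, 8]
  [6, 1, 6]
A^⊗2 =
  [4, 5, 6]
  [3, 9, 5]
  [2, 7, 9]

Each entry (A^⊗2)_ij equals the minimum over all length-2 walks i = v_0 → v_1 → … → v_2 = j of Σ_t A[v_t][v_{t+1}]. For example, for (i, j) = (0, 2) we minimise over 3 possible intermediate vertex sequences; the minimum is 6, attained along the walk 0 → 0 → 2.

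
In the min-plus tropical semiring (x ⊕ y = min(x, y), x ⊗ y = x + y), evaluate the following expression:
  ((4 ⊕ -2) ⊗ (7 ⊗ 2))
((4 ⊕ -2) ⊗ (7 ⊗ 2)) = 7

Expand innermost to outermost. Recall ⊕ takes the minimum of its arguments and ⊗ takes their sum. Working out the expression ((4 ⊕ -2) ⊗ (7 ⊗ 2)) gives 7.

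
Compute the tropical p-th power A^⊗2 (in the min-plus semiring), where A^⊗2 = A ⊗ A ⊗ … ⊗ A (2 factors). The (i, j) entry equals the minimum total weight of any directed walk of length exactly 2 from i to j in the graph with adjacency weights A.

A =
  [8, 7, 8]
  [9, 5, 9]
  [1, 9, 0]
A^⊗2 =
  [9, 12, 8]
  [10, 10, 9]
  [1, 8, 0]

Each entry (A^⊗2)_ij equals the minimum over all length-2 walks i = v_0 → v_1 → … → v_2 = j of Σ_t A[v_t][v_{t+1}]. For example, for (i, j) = (0, 2) we minimise over 3 possible intermediate vertex sequences; the minimum is 8, attained along the walk 0 → 2 → 2.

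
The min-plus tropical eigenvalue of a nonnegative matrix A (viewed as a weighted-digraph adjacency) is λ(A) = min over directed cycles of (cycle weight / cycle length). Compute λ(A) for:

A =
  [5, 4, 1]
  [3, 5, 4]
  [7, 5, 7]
λ(A) = 3

Enumerate directed cycles and compute their means (weight / length). Sample:
  cycle 0 → 0: weight = 5, length = 1, mean = 5/1 ≈ 5.000
  cycle 1 → 1: weight = 5, length = 1, mean = 5/1 ≈ 5.000
  cycle 2 → 2: weight = 7, length = 1, mean = 7/1 ≈ 7.000
  cycle 0 → 1 → 0: weight = 7, length = 2, mean = 7/2 ≈ 3.500
  cycle 0 → 2 → 0: weight = 8, length = 2, mean = 8/2 ≈ 4.000
  cycle 1 → 0 → 1: weight = 7, length = 2, mean = 7/2 ≈ 3.500
Minimum mean = 3.000, attained e.g. along the cycle 0 → 2 → 1 → 0 with weight 9 and length 3. So λ(A) = 9/3 = 3.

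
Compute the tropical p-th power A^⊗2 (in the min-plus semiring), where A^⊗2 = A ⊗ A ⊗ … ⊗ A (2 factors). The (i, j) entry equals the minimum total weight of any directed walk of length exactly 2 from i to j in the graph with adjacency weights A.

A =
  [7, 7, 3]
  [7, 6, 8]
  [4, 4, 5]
A^⊗2 =
  [7, 7, 8]
  [12, 12, 10]
  [9, 9, 7]

Each entry (A^⊗2)_ij equals the minimum over all length-2 walks i = v_0 → v_1 → … → v_2 = j of Σ_t A[v_t][v_{t+1}]. For example, for (i, j) = (0, 2) we minimise over 3 possible intermediate vertex sequences; the minimum is 8, attained along the walk 0 → 2 → 2.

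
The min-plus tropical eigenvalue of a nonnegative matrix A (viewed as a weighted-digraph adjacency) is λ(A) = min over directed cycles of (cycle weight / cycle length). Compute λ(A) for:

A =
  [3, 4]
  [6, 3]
λ(A) = 3

Enumerate directed cycles and compute their means (weight / length). Sample:
  cycle 0 → 0: weight = 3, length = 1, mean = 3/1 ≈ 3.000
  cycle 1 → 1: weight = 3, length = 1, mean = 3/1 ≈ 3.000
  cycle 0 → 1 → 0: weight = 10, length = 2, mean = 10/2 ≈ 5.000
  cycle 1 → 0 → 1: weight = 10, length = 2, mean = 10/2 ≈ 5.000
Minimum mean = 3.000, attained e.g. along the cycle 0 → 0 with weight 3 and length 1. So λ(A) = 3/1 = 3.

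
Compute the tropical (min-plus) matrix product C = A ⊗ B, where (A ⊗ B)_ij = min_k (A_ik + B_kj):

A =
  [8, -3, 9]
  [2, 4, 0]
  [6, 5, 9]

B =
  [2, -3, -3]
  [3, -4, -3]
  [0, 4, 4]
A ⊗ B =
  [0, -7, -6]
  [0, -1, -1]
  [8, 1, 2]

Apply the min-plus product entry-by-entry:
  C[0][0] = min over k of (A[0][0] + B[0][0] = 8 + 2 = 10, A[0][1] + B[1][0] = -3 + 3 = 0, A[0][2] + B[2][0] = 9 + 0 = 9) = 0 (attained at k = 1)
  C[0][1] = min over k of (A[0][0] + B[0][1] = 8 + -3 = 5, A[0][1] + B[1][1] = -3 + -4 = -7, A[0][2] + B[2][1] = 9 + 4 = 13) = -7 (attained at k = 1)
  C[0][2] = min over k of (A[0][0] + B[0][2] = 8 + -3 = 5, A[0][1] + B[1][2] = -3 + -3 = -6, A[0][2] + B[2][2] = 9 + 4 = 13) = -6 (attained at k = 1)
  C[1][0] = min over k of (A[1][0] + B[0][0] = 2 + 2 = 4, A[1][1] + B[1][0] = 4 + 3 = 7, A[1][2] + B[2][0] = 0 + 0 = 0) = 0 (attained at k = 2)
  C[1][1] = min over k of (A[1][0] + B[0][1] = 2 + -3 = -1, A[1][1] + B[1][1] = 4 + -4 = 0, A[1][2] + B[2][1] = 0 + 4 = 4) = -1 (attained at k = 0)
  C[1][2] = min over k of (A[1][0] + B[0][2] = 2 + -3 = -1, A[1][1] + B[1][2] = 4 + -3 = 1, A[1][2] + B[2][2] = 0 + 4 = 4) = -1 (attained at k = 0)
  C[2][0] = min over k of (A[2][0] + B[0][0] = 6 + 2 = 8, A[2][1] + B[1][0] = 5 + 3 = 8, A[2][2] + B[2][0] = 9 + 0 = 9) = 8 (attained at k = 0)
  C[2][1] = min over k of (A[2][0] + B[0][1] = 6 + -3 = 3, A[2][1] + B[1][1] = 5 + -4 = 1, A[2][2] + B[2][1] = 9 + 4 = 13) = 1 (attained at k = 1)
  C[2][2] = min over k of (A[2][0] + B[0][2] = 6 + -3 = 3, A[2][1] + B[1][2] = 5 + -3 = 2, A[2][2] + B[2][2] = 9 + 4 = 13) = 2 (attained at k = 1)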